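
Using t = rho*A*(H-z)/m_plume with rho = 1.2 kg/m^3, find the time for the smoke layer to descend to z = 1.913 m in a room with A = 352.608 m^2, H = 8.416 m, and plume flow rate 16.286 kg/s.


H - z = 6.503 m
t = 1.2 * 352.608 * 6.503 / 16.286 = 168.96 s

168.96 s


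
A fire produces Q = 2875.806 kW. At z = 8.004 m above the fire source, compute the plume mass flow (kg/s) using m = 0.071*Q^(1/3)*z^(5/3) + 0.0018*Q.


Q^(1/3) = 14.221
z^(5/3) = 32.027
First term = 0.071 * 14.221 * 32.027 = 32.336
Second term = 0.0018 * 2875.806 = 5.1765
m = 37.513 kg/s

37.513 kg/s


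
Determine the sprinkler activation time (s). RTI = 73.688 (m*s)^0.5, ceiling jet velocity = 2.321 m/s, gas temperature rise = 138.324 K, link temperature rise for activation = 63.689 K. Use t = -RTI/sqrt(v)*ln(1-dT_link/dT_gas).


dT_link/dT_gas = 0.46043
ln(1 - 0.46043) = -0.61699
t = -73.688 / sqrt(2.321) * -0.61699 = 29.843 s

29.843 s


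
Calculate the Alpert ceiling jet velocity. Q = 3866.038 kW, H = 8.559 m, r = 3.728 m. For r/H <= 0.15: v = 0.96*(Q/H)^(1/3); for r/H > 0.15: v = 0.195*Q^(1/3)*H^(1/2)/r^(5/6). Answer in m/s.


r/H = 3.728 / 8.559 = 0.43556
r/H > 0.15, so v = 0.195*Q^(1/3)*H^(1/2)/r^(5/6)
Q^(1/3) = 15.695
H^(1/2) = 2.9256
r^(5/6) = 2.9938
v = 0.195 * 15.695 * 2.9256 / 2.9938 = 2.9907 m/s

2.9907 m/s


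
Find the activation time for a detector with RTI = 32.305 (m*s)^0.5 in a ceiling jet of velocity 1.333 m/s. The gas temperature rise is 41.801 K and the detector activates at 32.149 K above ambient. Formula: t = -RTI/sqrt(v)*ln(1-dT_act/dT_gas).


dT_act/dT_gas = 0.76910
ln(1 - 0.76910) = -1.4658
t = -32.305 / sqrt(1.333) * -1.4658 = 41.012 s

41.012 s


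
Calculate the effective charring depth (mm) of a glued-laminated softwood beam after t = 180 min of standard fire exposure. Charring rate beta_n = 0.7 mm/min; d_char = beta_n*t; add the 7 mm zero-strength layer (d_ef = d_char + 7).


d_char = 0.7 * 180 = 126 mm
d_ef = 126 + 1.0*7 = 133 mm

133 mm


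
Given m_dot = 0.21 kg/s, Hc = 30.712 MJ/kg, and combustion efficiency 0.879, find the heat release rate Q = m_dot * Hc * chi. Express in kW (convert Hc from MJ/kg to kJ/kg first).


Hc = 30.712 MJ/kg = 30.712 * 1000 kJ/kg = 30712 kJ/kg
Q = 0.21 kg/s * 30712 kJ/kg * 0.879 = 5669.1 kW

5669.1 kW


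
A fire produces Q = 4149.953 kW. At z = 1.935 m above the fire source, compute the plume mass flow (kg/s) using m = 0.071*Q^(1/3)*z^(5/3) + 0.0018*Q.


Q^(1/3) = 16.070
z^(5/3) = 3.0047
First term = 0.071 * 16.070 * 3.0047 = 3.4283
Second term = 0.0018 * 4149.953 = 7.4699
m = 10.898 kg/s

10.898 kg/s


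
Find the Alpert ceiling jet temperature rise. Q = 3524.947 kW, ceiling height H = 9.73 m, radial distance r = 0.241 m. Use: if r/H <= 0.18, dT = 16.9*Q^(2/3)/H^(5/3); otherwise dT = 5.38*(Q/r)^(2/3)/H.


r/H = 0.241 / 9.73 = 0.024769
r/H <= 0.18, so dT = 16.9*Q^(2/3)/H^(5/3)
Q^(2/3) = 231.62
H^(5/3) = 44.346
dT = 16.9 * 231.62 / 44.346 = 88.267 K

88.267 K


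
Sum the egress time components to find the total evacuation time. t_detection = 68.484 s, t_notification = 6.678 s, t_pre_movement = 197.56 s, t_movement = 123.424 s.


Total = 68.484 + 6.678 + 197.56 + 123.424 = 396.146 s

396.146 s


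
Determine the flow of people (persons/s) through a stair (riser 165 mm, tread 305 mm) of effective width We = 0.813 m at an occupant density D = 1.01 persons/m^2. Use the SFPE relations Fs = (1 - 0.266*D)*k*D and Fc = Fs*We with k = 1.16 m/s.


1 - 0.266*D = 1 - 0.266*1.01 = 0.73134
Fs = 0.73134 * 1.16 * 1.01 = 0.85684 persons/(s*m)
Fc = 0.85684 * 0.813 = 0.69661 persons/s

0.69661 persons/s


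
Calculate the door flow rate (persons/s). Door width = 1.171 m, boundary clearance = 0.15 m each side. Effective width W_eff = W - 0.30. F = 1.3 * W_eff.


W_eff = 1.171 - 0.30 = 0.871 m
F = 1.3 * 0.871 = 1.1323 persons/s

1.1323 persons/s


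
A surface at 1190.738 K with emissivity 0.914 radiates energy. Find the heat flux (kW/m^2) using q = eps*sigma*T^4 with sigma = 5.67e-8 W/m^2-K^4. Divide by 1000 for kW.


T^4 = 2.0103e+12
q = 0.914 * 5.67e-8 * 2.0103e+12 / 1000 = 104.18 kW/m^2

104.18 kW/m^2


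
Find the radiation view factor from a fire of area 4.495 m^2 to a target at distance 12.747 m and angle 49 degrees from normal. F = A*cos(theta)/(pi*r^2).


cos(49 deg) = 0.65606
pi*r^2 = 510.46
F = 4.495 * 0.65606 / 510.46 = 0.0057771

0.0057771


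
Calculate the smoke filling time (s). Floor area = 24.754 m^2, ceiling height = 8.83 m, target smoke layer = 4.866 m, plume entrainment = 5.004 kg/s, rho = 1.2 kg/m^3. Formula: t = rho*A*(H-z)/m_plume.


H - z = 3.964 m
t = 1.2 * 24.754 * 3.964 / 5.004 = 23.531 s

23.531 s


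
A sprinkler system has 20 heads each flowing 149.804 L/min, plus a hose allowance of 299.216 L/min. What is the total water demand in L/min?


Sprinkler demand = 20 * 149.804 = 2996.08 L/min
Total = 2996.08 + 299.216 = 3295.296 L/min

3295.296 L/min


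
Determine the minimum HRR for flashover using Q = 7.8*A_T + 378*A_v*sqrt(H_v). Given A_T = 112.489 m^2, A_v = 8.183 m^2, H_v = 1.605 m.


7.8*A_T = 877.41
sqrt(H_v) = 1.2669
378*A_v*sqrt(H_v) = 3918.7
Q = 877.41 + 3918.7 = 4796.1 kW

4796.1 kW


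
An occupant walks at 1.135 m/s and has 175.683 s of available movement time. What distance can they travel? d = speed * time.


d = 1.135 * 175.683 = 199.40 m

199.40 m


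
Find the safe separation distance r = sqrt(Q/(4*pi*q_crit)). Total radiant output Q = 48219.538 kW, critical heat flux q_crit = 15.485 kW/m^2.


4*pi*q_crit = 194.59
Q/(4*pi*q_crit) = 247.80
r = sqrt(247.80) = 15.742 m

15.742 m


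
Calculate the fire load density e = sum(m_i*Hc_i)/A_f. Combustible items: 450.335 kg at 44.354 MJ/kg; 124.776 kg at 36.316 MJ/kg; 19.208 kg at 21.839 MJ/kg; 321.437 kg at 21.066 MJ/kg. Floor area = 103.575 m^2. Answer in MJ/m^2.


Total energy = 450.335*44.354 + 124.776*36.316 + 19.208*21.839 + 321.437*21.066
= 19974.16 + 4531.365 + 419.4835 + 6771.392
= 31696.40 MJ
e = 31696.40 / 103.575 = 306.02 MJ/m^2

306.02 MJ/m^2


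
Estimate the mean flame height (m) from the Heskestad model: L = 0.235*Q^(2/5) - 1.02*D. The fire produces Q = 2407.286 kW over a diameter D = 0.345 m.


Q^(2/5) = 22.522
0.235 * Q^(2/5) = 5.2927
1.02 * D = 0.35190
L = 4.9408 m

4.9408 m


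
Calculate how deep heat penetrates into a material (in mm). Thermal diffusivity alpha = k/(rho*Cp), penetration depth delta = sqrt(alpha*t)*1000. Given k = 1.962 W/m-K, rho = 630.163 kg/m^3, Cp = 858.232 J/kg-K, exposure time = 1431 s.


alpha = 1.962 / (630.163 * 858.232) = 3.6278e-06 m^2/s
alpha * t = 0.0051914
delta = sqrt(0.0051914) * 1000 = 72.051 mm

72.051 mm


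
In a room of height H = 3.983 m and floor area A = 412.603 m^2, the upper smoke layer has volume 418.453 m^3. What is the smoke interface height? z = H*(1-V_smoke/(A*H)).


V/(A*H) = 0.25463
1 - 0.25463 = 0.74537
z = 3.983 * 0.74537 = 2.9688 m

2.9688 m


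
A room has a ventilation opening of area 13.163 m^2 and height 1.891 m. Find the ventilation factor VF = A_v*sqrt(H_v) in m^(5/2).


sqrt(H_v) = 1.3751
VF = 13.163 * 1.3751 = 18.101 m^(5/2)

18.101 m^(5/2)


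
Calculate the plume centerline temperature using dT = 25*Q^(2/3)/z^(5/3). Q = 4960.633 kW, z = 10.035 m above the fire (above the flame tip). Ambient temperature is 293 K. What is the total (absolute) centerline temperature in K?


Q^(2/3) = 290.86
z^(5/3) = 46.687
dT = 25 * 290.86 / 46.687 = 155.75 K
T = 293 + 155.75 = 448.75 K

448.75 K


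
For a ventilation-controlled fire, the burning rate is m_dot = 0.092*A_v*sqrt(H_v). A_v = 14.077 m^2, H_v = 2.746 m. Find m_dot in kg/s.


sqrt(H_v) = 1.6571
m_dot = 0.092 * 14.077 * 1.6571 = 2.1461 kg/s

2.1461 kg/s


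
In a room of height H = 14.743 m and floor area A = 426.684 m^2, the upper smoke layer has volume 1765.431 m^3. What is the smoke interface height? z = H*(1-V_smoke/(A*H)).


V/(A*H) = 0.28065
1 - 0.28065 = 0.71935
z = 14.743 * 0.71935 = 10.605 m

10.605 m


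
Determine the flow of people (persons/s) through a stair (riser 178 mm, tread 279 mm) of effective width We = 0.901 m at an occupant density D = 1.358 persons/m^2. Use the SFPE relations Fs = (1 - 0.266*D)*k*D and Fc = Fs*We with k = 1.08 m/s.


1 - 0.266*D = 1 - 0.266*1.358 = 0.63877
Fs = 0.63877 * 1.08 * 1.358 = 0.93685 persons/(s*m)
Fc = 0.93685 * 0.901 = 0.84410 persons/s

0.84410 persons/s


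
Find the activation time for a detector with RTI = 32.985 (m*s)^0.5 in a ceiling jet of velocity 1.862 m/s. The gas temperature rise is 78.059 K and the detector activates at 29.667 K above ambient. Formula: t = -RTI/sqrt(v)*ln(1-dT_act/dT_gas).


dT_act/dT_gas = 0.38006
ln(1 - 0.38006) = -0.47813
t = -32.985 / sqrt(1.862) * -0.47813 = 11.558 s

11.558 s


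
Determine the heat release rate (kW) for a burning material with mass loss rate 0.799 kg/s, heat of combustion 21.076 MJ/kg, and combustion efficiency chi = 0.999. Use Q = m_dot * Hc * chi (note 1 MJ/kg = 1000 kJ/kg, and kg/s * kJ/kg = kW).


Hc = 21.076 MJ/kg = 21.076 * 1000 kJ/kg = 21076 kJ/kg
Q = 0.799 kg/s * 21076 kJ/kg * 0.999 = 16823 kW

16823 kW


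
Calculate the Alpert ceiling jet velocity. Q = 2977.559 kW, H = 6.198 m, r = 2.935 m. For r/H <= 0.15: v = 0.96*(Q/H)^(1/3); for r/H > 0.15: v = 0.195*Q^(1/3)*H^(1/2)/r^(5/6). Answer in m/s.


r/H = 2.935 / 6.198 = 0.47354
r/H > 0.15, so v = 0.195*Q^(1/3)*H^(1/2)/r^(5/6)
Q^(1/3) = 14.386
H^(1/2) = 2.4896
r^(5/6) = 2.4529
v = 0.195 * 14.386 * 2.4896 / 2.4529 = 2.8473 m/s

2.8473 m/s


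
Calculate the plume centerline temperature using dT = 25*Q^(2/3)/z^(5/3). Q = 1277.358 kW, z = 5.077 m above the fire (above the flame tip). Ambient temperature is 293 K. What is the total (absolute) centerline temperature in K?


Q^(2/3) = 117.73
z^(5/3) = 14.997
dT = 25 * 117.73 / 14.997 = 196.25 K
T = 293 + 196.25 = 489.25 K

489.25 K


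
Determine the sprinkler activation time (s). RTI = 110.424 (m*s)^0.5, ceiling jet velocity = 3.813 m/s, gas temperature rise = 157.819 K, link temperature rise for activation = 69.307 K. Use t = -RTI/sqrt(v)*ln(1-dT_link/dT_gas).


dT_link/dT_gas = 0.43915
ln(1 - 0.43915) = -0.57831
t = -110.424 / sqrt(3.813) * -0.57831 = 32.703 s

32.703 s


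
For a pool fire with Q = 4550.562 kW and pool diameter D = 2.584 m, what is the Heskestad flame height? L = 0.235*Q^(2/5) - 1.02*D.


Q^(2/5) = 29.055
0.235 * Q^(2/5) = 6.8280
1.02 * D = 2.6357
L = 4.1923 m

4.1923 m


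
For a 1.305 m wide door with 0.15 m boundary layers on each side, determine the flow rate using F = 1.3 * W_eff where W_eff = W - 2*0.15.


W_eff = 1.305 - 0.30 = 1.005 m
F = 1.3 * 1.005 = 1.3065 persons/s

1.3065 persons/s


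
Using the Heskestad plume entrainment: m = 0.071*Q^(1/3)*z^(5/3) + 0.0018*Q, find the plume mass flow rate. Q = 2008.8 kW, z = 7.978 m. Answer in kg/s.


Q^(1/3) = 12.618
z^(5/3) = 31.853
First term = 0.071 * 12.618 * 31.853 = 28.536
Second term = 0.0018 * 2008.8 = 3.6158
m = 32.152 kg/s

32.152 kg/s


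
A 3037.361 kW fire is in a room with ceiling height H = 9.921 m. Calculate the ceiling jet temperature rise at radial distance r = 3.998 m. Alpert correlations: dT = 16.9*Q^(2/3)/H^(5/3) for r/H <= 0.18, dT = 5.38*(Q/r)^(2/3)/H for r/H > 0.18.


r/H = 3.998 / 9.921 = 0.40298
r/H > 0.18, so dT = 5.38*(Q/r)^(2/3)/H
Q/r = 759.72
(Q/r)^(2/3) = 83.260
dT = 5.38 * 83.260 / 9.921 = 45.151 K

45.151 K


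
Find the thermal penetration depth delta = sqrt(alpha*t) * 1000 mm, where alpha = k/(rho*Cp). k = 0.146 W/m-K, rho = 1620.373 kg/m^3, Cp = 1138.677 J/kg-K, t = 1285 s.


alpha = 0.146 / (1620.373 * 1138.677) = 7.9129e-08 m^2/s
alpha * t = 0.00010168
delta = sqrt(0.00010168) * 1000 = 10.084 mm

10.084 mm


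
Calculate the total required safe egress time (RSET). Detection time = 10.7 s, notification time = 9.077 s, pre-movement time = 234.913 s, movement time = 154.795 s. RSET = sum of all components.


Total = 10.7 + 9.077 + 234.913 + 154.795 = 409.485 s

409.485 s


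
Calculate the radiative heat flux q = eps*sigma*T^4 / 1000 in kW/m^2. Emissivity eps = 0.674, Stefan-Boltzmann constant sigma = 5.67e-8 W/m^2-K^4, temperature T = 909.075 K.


T^4 = 6.8297e+11
q = 0.674 * 5.67e-8 * 6.8297e+11 / 1000 = 26.100 kW/m^2

26.100 kW/m^2


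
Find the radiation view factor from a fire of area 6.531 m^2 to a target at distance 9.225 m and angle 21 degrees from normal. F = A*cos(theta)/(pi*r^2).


cos(21 deg) = 0.93358
pi*r^2 = 267.35
F = 6.531 * 0.93358 / 267.35 = 0.022806

0.022806


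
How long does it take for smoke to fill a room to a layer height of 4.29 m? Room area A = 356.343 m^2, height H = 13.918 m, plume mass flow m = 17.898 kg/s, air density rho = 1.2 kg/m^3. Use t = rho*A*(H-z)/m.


H - z = 9.628 m
t = 1.2 * 356.343 * 9.628 / 17.898 = 230.03 s

230.03 s


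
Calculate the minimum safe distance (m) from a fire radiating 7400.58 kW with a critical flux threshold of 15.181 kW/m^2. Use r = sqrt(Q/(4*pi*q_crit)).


4*pi*q_crit = 190.77
Q/(4*pi*q_crit) = 38.793
r = sqrt(38.793) = 6.2284 m

6.2284 m


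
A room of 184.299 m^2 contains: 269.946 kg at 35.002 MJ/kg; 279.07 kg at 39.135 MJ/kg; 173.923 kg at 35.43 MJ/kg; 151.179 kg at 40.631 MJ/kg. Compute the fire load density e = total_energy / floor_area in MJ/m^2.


Total energy = 269.946*35.002 + 279.07*39.135 + 173.923*35.43 + 151.179*40.631
= 9448.650 + 10921.40 + 6162.092 + 6142.554
= 32674.70 MJ
e = 32674.70 / 184.299 = 177.29 MJ/m^2

177.29 MJ/m^2


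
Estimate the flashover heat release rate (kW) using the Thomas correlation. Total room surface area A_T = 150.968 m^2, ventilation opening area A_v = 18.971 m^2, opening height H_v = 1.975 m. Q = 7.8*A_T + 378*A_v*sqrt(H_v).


7.8*A_T = 1177.6
sqrt(H_v) = 1.4053
378*A_v*sqrt(H_v) = 10078
Q = 1177.6 + 10078 = 11255 kW

11255 kW


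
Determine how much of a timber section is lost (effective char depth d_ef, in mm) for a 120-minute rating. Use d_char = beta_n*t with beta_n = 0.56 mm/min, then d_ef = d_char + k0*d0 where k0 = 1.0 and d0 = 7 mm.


d_char = 0.56 * 120 = 67.2 mm
d_ef = 67.2 + 1.0*7 = 74.2 mm

74.2 mm


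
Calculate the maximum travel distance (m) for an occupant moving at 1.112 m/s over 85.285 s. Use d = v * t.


d = 1.112 * 85.285 = 94.837 m

94.837 m


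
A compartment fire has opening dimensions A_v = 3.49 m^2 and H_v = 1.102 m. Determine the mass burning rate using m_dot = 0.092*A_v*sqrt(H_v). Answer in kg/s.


sqrt(H_v) = 1.0498
m_dot = 0.092 * 3.49 * 1.0498 = 0.33706 kg/s

0.33706 kg/s


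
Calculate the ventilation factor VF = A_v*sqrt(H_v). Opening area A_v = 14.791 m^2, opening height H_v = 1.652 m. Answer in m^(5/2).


sqrt(H_v) = 1.2853
VF = 14.791 * 1.2853 = 19.011 m^(5/2)

19.011 m^(5/2)


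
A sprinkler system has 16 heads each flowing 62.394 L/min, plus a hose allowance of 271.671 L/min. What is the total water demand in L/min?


Sprinkler demand = 16 * 62.394 = 998.304 L/min
Total = 998.304 + 271.671 = 1269.975 L/min

1269.975 L/min


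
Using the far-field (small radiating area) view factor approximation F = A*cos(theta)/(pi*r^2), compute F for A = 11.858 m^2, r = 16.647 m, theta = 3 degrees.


cos(3 deg) = 0.99863
pi*r^2 = 870.61
F = 11.858 * 0.99863 / 870.61 = 0.013602

0.013602


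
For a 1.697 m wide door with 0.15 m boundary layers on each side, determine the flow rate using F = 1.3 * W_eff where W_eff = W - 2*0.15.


W_eff = 1.697 - 0.30 = 1.397 m
F = 1.3 * 1.397 = 1.8161 persons/s

1.8161 persons/s


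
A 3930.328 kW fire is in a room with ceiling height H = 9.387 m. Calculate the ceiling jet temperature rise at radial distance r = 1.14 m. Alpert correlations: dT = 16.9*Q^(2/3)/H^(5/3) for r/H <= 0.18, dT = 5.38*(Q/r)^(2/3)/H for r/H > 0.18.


r/H = 1.14 / 9.387 = 0.12144
r/H <= 0.18, so dT = 16.9*Q^(2/3)/H^(5/3)
Q^(2/3) = 249.05
H^(5/3) = 41.771
dT = 16.9 * 249.05 / 41.771 = 100.76 K

100.76 K


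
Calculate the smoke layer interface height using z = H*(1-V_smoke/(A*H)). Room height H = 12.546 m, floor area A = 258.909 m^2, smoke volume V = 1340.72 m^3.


V/(A*H) = 0.41275
1 - 0.41275 = 0.58725
z = 12.546 * 0.58725 = 7.3677 m

7.3677 m


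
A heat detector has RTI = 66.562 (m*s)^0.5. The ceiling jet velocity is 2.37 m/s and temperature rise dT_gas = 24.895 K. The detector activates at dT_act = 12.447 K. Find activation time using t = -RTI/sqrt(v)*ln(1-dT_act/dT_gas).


dT_act/dT_gas = 0.49998
ln(1 - 0.49998) = -0.69311
t = -66.562 / sqrt(2.37) * -0.69311 = 29.968 s

29.968 s


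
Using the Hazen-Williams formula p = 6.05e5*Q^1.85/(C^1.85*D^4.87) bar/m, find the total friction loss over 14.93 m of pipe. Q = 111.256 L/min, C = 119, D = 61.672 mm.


Q^1.85 = 6105.2
C^1.85 = 6914.5
D^4.87 = 5.2207e+08
p/m = 0.0010232 bar/m
p_total = 0.0010232 * 14.93 = 0.015276 bar

0.015276 bar


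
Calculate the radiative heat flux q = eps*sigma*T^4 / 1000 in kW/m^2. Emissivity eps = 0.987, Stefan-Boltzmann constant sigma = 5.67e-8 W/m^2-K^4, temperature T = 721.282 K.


T^4 = 2.7066e+11
q = 0.987 * 5.67e-8 * 2.7066e+11 / 1000 = 15.147 kW/m^2

15.147 kW/m^2


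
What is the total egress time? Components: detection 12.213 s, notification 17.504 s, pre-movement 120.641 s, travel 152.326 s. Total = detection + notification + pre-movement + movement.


Total = 12.213 + 17.504 + 120.641 + 152.326 = 302.684 s

302.684 s


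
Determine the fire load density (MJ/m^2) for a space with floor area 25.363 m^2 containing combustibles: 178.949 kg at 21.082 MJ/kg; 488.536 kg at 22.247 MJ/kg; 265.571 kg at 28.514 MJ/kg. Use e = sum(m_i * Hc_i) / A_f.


Total energy = 178.949*21.082 + 488.536*22.247 + 265.571*28.514
= 3772.603 + 10868.46 + 7572.491
= 22213.55 MJ
e = 22213.55 / 25.363 = 875.83 MJ/m^2

875.83 MJ/m^2


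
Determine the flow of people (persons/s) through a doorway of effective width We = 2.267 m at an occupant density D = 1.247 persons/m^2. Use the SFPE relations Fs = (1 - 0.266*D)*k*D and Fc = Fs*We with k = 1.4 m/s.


1 - 0.266*D = 1 - 0.266*1.247 = 0.66830
Fs = 0.66830 * 1.4 * 1.247 = 1.1667 persons/(s*m)
Fc = 1.1667 * 2.267 = 2.6449 persons/s

2.6449 persons/s


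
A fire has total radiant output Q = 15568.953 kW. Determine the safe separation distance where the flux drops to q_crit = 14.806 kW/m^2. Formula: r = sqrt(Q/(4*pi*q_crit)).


4*pi*q_crit = 186.06
Q/(4*pi*q_crit) = 83.678
r = sqrt(83.678) = 9.1476 m

9.1476 m


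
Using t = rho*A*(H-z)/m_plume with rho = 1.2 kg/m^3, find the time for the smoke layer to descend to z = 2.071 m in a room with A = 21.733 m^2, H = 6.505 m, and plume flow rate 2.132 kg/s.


H - z = 4.434 m
t = 1.2 * 21.733 * 4.434 / 2.132 = 54.239 s

54.239 s


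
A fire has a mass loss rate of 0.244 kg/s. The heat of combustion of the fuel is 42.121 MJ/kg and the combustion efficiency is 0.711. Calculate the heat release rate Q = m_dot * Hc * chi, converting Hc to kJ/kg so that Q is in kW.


Hc = 42.121 MJ/kg = 42.121 * 1000 kJ/kg = 42121 kJ/kg
Q = 0.244 kg/s * 42121 kJ/kg * 0.711 = 7307.3 kW

7307.3 kW


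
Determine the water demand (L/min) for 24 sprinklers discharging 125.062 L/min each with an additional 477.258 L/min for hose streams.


Sprinkler demand = 24 * 125.062 = 3001.488 L/min
Total = 3001.488 + 477.258 = 3478.746 L/min

3478.746 L/min


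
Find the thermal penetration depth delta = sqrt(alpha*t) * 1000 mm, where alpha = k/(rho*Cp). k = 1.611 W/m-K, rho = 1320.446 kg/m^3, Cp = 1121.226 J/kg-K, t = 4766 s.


alpha = 1.611 / (1320.446 * 1121.226) = 1.0881e-06 m^2/s
alpha * t = 0.0051860
delta = sqrt(0.0051860) * 1000 = 72.014 mm

72.014 mm


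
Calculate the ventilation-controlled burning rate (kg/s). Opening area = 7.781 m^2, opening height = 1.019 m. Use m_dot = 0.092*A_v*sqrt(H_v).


sqrt(H_v) = 1.0095
m_dot = 0.092 * 7.781 * 1.0095 = 0.72262 kg/s

0.72262 kg/s


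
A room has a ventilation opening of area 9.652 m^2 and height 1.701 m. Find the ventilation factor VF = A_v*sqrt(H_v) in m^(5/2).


sqrt(H_v) = 1.3042
VF = 9.652 * 1.3042 = 12.588 m^(5/2)

12.588 m^(5/2)


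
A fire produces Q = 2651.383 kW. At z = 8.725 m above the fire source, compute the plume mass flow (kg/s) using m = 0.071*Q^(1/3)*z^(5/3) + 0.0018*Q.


Q^(1/3) = 13.841
z^(5/3) = 36.978
First term = 0.071 * 13.841 * 36.978 = 36.338
Second term = 0.0018 * 2651.383 = 4.7725
m = 41.110 kg/s

41.110 kg/s


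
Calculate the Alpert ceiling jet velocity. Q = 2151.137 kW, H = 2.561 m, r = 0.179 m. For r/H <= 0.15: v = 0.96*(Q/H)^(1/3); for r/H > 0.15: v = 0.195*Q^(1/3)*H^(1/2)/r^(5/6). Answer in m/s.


r/H = 0.179 / 2.561 = 0.069895
r/H <= 0.15, so v = 0.96*(Q/H)^(1/3)
Q/H = 839.96
(Q/H)^(1/3) = 9.4352
v = 0.96 * 9.4352 = 9.0578 m/s

9.0578 m/s


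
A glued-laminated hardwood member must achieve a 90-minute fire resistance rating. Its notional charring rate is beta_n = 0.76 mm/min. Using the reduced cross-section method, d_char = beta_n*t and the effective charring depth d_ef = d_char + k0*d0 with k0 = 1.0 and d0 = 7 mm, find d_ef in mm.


d_char = 0.76 * 90 = 68.4 mm
d_ef = 68.4 + 1.0*7 = 75.4 mm

75.4 mm


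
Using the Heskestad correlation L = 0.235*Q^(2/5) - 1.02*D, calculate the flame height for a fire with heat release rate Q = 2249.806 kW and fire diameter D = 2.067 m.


Q^(2/5) = 21.921
0.235 * Q^(2/5) = 5.1514
1.02 * D = 2.1083
L = 3.0431 m

3.0431 m


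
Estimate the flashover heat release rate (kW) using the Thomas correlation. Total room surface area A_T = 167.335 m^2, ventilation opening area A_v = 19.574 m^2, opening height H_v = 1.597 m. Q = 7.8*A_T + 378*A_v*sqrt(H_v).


7.8*A_T = 1305.213
sqrt(H_v) = 1.2637
378*A_v*sqrt(H_v) = 9350.3
Q = 1305.213 + 9350.3 = 10655 kW

10655 kW


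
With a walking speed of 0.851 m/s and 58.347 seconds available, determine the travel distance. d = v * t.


d = 0.851 * 58.347 = 49.653 m

49.653 m


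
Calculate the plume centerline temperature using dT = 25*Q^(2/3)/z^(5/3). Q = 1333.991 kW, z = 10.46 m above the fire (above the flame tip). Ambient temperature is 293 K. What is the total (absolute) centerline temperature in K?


Q^(2/3) = 121.18
z^(5/3) = 50.029
dT = 25 * 121.18 / 50.029 = 60.556 K
T = 293 + 60.556 = 353.56 K

353.56 K


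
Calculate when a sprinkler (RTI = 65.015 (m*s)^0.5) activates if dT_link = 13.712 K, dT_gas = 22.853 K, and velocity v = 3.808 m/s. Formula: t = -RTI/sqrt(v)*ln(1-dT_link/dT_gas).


dT_link/dT_gas = 0.60001
ln(1 - 0.60001) = -0.91631
t = -65.015 / sqrt(3.808) * -0.91631 = 30.529 s

30.529 s


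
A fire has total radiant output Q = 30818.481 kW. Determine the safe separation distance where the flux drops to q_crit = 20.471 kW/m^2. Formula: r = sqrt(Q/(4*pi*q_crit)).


4*pi*q_crit = 257.25
Q/(4*pi*q_crit) = 119.80
r = sqrt(119.80) = 10.945 m

10.945 m


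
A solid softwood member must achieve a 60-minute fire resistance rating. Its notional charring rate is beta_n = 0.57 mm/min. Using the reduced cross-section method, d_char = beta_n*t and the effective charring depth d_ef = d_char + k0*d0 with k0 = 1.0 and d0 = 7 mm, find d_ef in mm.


d_char = 0.57 * 60 = 34.2 mm
d_ef = 34.2 + 1.0*7 = 41.2 mm

41.2 mm


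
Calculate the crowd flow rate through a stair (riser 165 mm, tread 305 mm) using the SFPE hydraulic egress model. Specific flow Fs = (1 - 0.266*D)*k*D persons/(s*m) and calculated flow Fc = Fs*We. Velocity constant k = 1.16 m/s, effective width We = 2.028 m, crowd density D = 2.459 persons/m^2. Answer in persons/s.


1 - 0.266*D = 1 - 0.266*2.459 = 0.34591
Fs = 0.34591 * 1.16 * 2.459 = 0.98668 persons/(s*m)
Fc = 0.98668 * 2.028 = 2.0010 persons/s

2.0010 persons/s


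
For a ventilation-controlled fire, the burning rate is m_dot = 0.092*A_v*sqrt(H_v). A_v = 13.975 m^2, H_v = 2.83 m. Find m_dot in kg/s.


sqrt(H_v) = 1.6823
m_dot = 0.092 * 13.975 * 1.6823 = 2.1629 kg/s

2.1629 kg/s


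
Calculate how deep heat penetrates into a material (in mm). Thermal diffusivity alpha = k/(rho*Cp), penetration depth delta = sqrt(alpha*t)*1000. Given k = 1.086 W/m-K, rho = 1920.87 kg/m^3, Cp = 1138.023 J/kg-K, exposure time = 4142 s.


alpha = 1.086 / (1920.87 * 1138.023) = 4.9680e-07 m^2/s
alpha * t = 0.0020577
delta = sqrt(0.0020577) * 1000 = 45.362 mm

45.362 mm


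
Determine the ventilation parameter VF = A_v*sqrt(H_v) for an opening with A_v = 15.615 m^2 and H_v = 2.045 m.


sqrt(H_v) = 1.4300
VF = 15.615 * 1.4300 = 22.330 m^(5/2)

22.330 m^(5/2)


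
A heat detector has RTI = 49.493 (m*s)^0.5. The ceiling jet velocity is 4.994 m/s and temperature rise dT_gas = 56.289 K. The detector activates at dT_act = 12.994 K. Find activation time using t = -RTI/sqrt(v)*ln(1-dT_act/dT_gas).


dT_act/dT_gas = 0.23084
ln(1 - 0.23084) = -0.26246
t = -49.493 / sqrt(4.994) * -0.26246 = 5.8128 s

5.8128 s


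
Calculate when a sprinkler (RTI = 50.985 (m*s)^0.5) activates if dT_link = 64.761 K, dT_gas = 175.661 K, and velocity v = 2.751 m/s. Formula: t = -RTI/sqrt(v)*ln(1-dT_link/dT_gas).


dT_link/dT_gas = 0.36867
ln(1 - 0.36867) = -0.45993
t = -50.985 / sqrt(2.751) * -0.45993 = 14.138 s

14.138 s


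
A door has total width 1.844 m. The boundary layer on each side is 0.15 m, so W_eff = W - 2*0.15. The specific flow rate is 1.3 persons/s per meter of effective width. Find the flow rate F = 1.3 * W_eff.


W_eff = 1.844 - 0.30 = 1.544 m
F = 1.3 * 1.544 = 2.0072 persons/s

2.0072 persons/s


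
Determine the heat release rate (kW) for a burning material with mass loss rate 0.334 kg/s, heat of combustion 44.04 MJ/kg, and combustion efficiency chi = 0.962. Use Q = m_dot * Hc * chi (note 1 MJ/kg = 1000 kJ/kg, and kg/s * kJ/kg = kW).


Hc = 44.04 MJ/kg = 44.04 * 1000 kJ/kg = 44040 kJ/kg
Q = 0.334 kg/s * 44040 kJ/kg * 0.962 = 14150 kW

14150 kW


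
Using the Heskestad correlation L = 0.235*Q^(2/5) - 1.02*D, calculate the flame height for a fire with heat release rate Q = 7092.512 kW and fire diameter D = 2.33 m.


Q^(2/5) = 34.699
0.235 * Q^(2/5) = 8.1543
1.02 * D = 2.3766
L = 5.7777 m

5.7777 m


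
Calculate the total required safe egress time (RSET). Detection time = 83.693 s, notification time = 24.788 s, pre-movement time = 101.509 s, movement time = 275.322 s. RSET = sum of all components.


Total = 83.693 + 24.788 + 101.509 + 275.322 = 485.312 s

485.312 s


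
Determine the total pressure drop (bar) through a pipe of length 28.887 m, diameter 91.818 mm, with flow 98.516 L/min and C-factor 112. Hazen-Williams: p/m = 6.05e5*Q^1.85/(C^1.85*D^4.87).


Q^1.85 = 4875.1
C^1.85 = 6180.9
D^4.87 = 3.6263e+09
p/m = 0.00013159 bar/m
p_total = 0.00013159 * 28.887 = 0.0038013 bar

0.0038013 bar


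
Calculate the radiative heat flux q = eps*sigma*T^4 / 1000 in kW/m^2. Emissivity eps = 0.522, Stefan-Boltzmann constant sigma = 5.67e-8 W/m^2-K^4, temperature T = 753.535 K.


T^4 = 3.2241e+11
q = 0.522 * 5.67e-8 * 3.2241e+11 / 1000 = 9.5426 kW/m^2

9.5426 kW/m^2


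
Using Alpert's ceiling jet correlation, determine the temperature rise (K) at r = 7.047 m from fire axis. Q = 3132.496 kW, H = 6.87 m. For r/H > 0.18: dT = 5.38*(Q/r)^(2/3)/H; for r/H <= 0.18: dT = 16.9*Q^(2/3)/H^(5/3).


r/H = 7.047 / 6.87 = 1.0258
r/H > 0.18, so dT = 5.38*(Q/r)^(2/3)/H
Q/r = 444.51
(Q/r)^(2/3) = 58.245
dT = 5.38 * 58.245 / 6.87 = 45.612 K

45.612 K


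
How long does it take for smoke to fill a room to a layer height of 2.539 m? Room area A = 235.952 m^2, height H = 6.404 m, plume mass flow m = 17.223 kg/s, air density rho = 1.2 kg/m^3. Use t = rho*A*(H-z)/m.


H - z = 3.865 m
t = 1.2 * 235.952 * 3.865 / 17.223 = 63.540 s

63.540 s


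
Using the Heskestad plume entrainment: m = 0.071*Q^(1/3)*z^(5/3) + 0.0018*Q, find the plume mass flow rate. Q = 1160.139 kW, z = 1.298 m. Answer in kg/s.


Q^(1/3) = 10.508
z^(5/3) = 1.5445
First term = 0.071 * 10.508 * 1.5445 = 1.1523
Second term = 0.0018 * 1160.139 = 2.0883
m = 3.2405 kg/s

3.2405 kg/s


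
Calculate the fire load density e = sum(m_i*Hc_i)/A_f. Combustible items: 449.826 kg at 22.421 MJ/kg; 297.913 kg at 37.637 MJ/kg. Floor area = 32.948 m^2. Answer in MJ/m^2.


Total energy = 449.826*22.421 + 297.913*37.637
= 10085.55 + 11212.55
= 21298.10 MJ
e = 21298.10 / 32.948 = 646.42 MJ/m^2

646.42 MJ/m^2


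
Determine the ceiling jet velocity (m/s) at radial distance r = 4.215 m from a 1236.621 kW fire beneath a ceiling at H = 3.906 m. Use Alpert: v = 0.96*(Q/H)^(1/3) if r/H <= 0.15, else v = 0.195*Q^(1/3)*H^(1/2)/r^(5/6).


r/H = 4.215 / 3.906 = 1.0791
r/H > 0.15, so v = 0.195*Q^(1/3)*H^(1/2)/r^(5/6)
Q^(1/3) = 10.734
H^(1/2) = 1.9764
r^(5/6) = 3.3164
v = 0.195 * 10.734 * 1.9764 / 3.3164 = 1.2473 m/s

1.2473 m/s


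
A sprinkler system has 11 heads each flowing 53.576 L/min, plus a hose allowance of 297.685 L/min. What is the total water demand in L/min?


Sprinkler demand = 11 * 53.576 = 589.336 L/min
Total = 589.336 + 297.685 = 887.021 L/min

887.021 L/min


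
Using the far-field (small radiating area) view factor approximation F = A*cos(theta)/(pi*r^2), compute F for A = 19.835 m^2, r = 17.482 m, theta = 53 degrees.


cos(53 deg) = 0.60182
pi*r^2 = 960.13
F = 19.835 * 0.60182 / 960.13 = 0.012433

0.012433


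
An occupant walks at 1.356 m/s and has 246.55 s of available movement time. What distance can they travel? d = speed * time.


d = 1.356 * 246.55 = 334.32 m

334.32 m


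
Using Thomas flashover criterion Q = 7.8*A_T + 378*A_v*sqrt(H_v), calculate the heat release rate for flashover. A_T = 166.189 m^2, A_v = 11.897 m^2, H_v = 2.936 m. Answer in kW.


7.8*A_T = 1296.3
sqrt(H_v) = 1.7135
378*A_v*sqrt(H_v) = 7705.6
Q = 1296.3 + 7705.6 = 9001.9 kW

9001.9 kW


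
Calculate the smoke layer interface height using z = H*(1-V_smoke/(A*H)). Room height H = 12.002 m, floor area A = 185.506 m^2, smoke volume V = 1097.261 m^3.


V/(A*H) = 0.49283
1 - 0.49283 = 0.50717
z = 12.002 * 0.50717 = 6.0870 m

6.0870 m


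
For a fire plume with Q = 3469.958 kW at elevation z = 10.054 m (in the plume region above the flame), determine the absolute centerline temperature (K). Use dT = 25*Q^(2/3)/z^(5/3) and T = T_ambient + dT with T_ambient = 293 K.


Q^(2/3) = 229.20
z^(5/3) = 46.834
dT = 25 * 229.20 / 46.834 = 122.35 K
T = 293 + 122.35 = 415.35 K

415.35 K


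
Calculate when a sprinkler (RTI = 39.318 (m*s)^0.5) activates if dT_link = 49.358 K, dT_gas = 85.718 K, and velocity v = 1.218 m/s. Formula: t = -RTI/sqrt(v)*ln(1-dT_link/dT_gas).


dT_link/dT_gas = 0.57582
ln(1 - 0.57582) = -0.85759
t = -39.318 / sqrt(1.218) * -0.85759 = 30.553 s

30.553 s


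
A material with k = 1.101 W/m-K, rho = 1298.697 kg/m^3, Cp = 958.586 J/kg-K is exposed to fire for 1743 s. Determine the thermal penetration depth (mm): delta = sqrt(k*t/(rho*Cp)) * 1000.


alpha = 1.101 / (1298.697 * 958.586) = 8.8440e-07 m^2/s
alpha * t = 0.0015415
delta = sqrt(0.0015415) * 1000 = 39.262 mm

39.262 mm


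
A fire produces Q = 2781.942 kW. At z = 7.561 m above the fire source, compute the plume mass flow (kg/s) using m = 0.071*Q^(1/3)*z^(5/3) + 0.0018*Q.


Q^(1/3) = 14.064
z^(5/3) = 29.127
First term = 0.071 * 14.064 * 29.127 = 29.085
Second term = 0.0018 * 2781.942 = 5.0075
m = 34.093 kg/s

34.093 kg/s


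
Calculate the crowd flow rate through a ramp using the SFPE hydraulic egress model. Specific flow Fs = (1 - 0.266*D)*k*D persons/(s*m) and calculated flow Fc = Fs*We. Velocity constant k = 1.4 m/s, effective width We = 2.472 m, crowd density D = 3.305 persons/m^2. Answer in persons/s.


1 - 0.266*D = 1 - 0.266*3.305 = 0.12087
Fs = 0.12087 * 1.4 * 3.305 = 0.55927 persons/(s*m)
Fc = 0.55927 * 2.472 = 1.3825 persons/s

1.3825 persons/s


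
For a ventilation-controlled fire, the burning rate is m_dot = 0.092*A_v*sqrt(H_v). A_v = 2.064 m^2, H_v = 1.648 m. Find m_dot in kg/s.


sqrt(H_v) = 1.2837
m_dot = 0.092 * 2.064 * 1.2837 = 0.24377 kg/s

0.24377 kg/s


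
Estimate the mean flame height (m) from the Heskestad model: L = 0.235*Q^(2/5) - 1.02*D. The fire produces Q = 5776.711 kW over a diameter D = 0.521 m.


Q^(2/5) = 31.965
0.235 * Q^(2/5) = 7.5117
1.02 * D = 0.53142
L = 6.9803 m

6.9803 m


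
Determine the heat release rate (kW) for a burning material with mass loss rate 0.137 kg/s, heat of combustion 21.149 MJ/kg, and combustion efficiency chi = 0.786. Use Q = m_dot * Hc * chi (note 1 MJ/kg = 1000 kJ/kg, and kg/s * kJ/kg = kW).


Hc = 21.149 MJ/kg = 21.149 * 1000 kJ/kg = 21149 kJ/kg
Q = 0.137 kg/s * 21149 kJ/kg * 0.786 = 2277.4 kW

2277.4 kW


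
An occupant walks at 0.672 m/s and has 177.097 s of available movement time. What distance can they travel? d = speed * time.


d = 0.672 * 177.097 = 119.01 m

119.01 m


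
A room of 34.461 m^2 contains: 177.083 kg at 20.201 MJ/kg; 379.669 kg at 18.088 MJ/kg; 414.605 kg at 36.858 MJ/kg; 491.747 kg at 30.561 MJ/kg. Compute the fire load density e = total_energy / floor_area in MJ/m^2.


Total energy = 177.083*20.201 + 379.669*18.088 + 414.605*36.858 + 491.747*30.561
= 3577.254 + 6867.453 + 15281.51 + 15028.28
= 40754.50 MJ
e = 40754.50 / 34.461 = 1182.6 MJ/m^2

1182.6 MJ/m^2


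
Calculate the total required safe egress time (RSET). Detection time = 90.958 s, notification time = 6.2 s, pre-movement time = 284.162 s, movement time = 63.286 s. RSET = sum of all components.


Total = 90.958 + 6.2 + 284.162 + 63.286 = 444.606 s

444.606 s


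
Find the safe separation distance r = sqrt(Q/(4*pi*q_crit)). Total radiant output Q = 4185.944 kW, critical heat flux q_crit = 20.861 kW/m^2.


4*pi*q_crit = 262.15
Q/(4*pi*q_crit) = 15.968
r = sqrt(15.968) = 3.9960 m

3.9960 m


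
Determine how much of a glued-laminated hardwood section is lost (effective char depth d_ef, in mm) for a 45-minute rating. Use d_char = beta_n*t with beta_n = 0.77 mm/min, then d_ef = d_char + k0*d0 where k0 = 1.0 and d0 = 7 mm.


d_char = 0.77 * 45 = 34.65 mm
d_ef = 34.65 + 1.0*7 = 41.65 mm

41.65 mm


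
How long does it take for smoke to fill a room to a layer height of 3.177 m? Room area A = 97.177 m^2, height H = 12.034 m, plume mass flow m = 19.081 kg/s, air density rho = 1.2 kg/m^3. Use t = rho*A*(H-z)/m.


H - z = 8.857 m
t = 1.2 * 97.177 * 8.857 / 19.081 = 54.129 s

54.129 s


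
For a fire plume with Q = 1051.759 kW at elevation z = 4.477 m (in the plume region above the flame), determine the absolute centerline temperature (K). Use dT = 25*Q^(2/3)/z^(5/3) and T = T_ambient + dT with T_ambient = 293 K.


Q^(2/3) = 103.42
z^(5/3) = 12.161
dT = 25 * 103.42 / 12.161 = 212.60 K
T = 293 + 212.60 = 505.60 K

505.60 K


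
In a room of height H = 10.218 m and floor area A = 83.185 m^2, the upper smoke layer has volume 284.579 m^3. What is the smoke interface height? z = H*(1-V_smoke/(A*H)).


V/(A*H) = 0.33480
1 - 0.33480 = 0.66520
z = 10.218 * 0.66520 = 6.7970 m

6.7970 m


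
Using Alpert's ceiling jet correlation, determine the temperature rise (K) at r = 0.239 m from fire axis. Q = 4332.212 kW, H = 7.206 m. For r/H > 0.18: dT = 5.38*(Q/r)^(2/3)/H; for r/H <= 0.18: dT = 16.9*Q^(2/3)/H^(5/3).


r/H = 0.239 / 7.206 = 0.033167
r/H <= 0.18, so dT = 16.9*Q^(2/3)/H^(5/3)
Q^(2/3) = 265.75
H^(5/3) = 26.884
dT = 16.9 * 265.75 / 26.884 = 167.06 K

167.06 K


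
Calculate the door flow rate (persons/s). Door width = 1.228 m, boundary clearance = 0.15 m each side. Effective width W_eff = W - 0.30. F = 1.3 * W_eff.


W_eff = 1.228 - 0.30 = 0.928 m
F = 1.3 * 0.928 = 1.2064 persons/s

1.2064 persons/s


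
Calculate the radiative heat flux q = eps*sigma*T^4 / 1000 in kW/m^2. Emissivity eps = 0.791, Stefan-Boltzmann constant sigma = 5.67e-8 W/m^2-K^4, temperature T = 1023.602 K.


T^4 = 1.0978e+12
q = 0.791 * 5.67e-8 * 1.0978e+12 / 1000 = 49.236 kW/m^2

49.236 kW/m^2


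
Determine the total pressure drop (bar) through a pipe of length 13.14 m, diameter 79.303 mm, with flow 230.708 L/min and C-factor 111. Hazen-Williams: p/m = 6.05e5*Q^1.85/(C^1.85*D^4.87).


Q^1.85 = 23532
C^1.85 = 6079.2
D^4.87 = 1.7764e+09
p/m = 0.0013184 bar/m
p_total = 0.0013184 * 13.14 = 0.017323 bar

0.017323 bar


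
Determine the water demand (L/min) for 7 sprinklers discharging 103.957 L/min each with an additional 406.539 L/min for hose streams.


Sprinkler demand = 7 * 103.957 = 727.699 L/min
Total = 727.699 + 406.539 = 1134.238 L/min

1134.238 L/min


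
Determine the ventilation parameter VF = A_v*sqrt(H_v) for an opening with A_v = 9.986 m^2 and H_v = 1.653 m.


sqrt(H_v) = 1.2857
VF = 9.986 * 1.2857 = 12.839 m^(5/2)

12.839 m^(5/2)


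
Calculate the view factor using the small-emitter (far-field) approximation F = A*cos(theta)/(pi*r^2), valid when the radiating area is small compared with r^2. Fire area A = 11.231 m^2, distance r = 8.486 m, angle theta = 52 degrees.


cos(52 deg) = 0.61566
pi*r^2 = 226.23
F = 11.231 * 0.61566 / 226.23 = 0.030564

0.030564


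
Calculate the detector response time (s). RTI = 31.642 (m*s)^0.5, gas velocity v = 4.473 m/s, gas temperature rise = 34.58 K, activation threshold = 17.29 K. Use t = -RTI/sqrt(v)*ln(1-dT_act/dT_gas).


dT_act/dT_gas = 0.5
ln(1 - 0.5) = -0.69315
t = -31.642 / sqrt(4.473) * -0.69315 = 10.370 s

10.370 s


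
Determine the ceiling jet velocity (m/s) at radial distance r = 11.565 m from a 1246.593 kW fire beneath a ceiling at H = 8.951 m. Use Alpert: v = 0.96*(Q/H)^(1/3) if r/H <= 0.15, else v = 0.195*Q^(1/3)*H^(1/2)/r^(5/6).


r/H = 11.565 / 8.951 = 1.2920
r/H > 0.15, so v = 0.195*Q^(1/3)*H^(1/2)/r^(5/6)
Q^(1/3) = 10.762
H^(1/2) = 2.9918
r^(5/6) = 7.6905
v = 0.195 * 10.762 * 2.9918 / 7.6905 = 0.81644 m/s

0.81644 m/s


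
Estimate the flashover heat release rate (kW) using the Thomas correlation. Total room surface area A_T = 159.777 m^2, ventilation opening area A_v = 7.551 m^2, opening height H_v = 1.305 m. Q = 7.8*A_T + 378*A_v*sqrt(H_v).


7.8*A_T = 1246.3
sqrt(H_v) = 1.1424
378*A_v*sqrt(H_v) = 3260.6
Q = 1246.3 + 3260.6 = 4506.9 kW

4506.9 kW


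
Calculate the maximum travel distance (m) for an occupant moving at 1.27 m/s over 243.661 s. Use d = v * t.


d = 1.27 * 243.661 = 309.45 m

309.45 m


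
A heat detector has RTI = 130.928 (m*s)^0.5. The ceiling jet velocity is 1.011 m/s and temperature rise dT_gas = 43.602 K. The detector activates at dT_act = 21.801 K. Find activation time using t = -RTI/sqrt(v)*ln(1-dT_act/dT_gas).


dT_act/dT_gas = 0.5
ln(1 - 0.5) = -0.69315
t = -130.928 / sqrt(1.011) * -0.69315 = 90.257 s

90.257 s


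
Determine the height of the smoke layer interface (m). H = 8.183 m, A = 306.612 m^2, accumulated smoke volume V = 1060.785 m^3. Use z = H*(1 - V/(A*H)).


V/(A*H) = 0.42279
1 - 0.42279 = 0.57721
z = 8.183 * 0.57721 = 4.7233 m

4.7233 m


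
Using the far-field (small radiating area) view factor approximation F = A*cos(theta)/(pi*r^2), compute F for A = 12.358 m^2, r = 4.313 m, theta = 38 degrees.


cos(38 deg) = 0.78801
pi*r^2 = 58.440
F = 12.358 * 0.78801 / 58.440 = 0.16664

0.16664


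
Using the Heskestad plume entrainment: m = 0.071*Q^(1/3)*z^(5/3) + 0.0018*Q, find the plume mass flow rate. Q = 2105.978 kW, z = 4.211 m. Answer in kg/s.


Q^(1/3) = 12.818
z^(5/3) = 10.981
First term = 0.071 * 12.818 * 10.981 = 9.9935
Second term = 0.0018 * 2105.978 = 3.7908
m = 13.784 kg/s

13.784 kg/s


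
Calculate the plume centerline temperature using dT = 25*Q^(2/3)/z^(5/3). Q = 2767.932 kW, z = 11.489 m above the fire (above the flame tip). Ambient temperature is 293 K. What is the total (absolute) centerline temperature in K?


Q^(2/3) = 197.14
z^(5/3) = 58.497
dT = 25 * 197.14 / 58.497 = 84.251 K
T = 293 + 84.251 = 377.25 K

377.25 K


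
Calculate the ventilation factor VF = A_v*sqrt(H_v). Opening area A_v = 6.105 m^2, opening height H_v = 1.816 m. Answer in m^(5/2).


sqrt(H_v) = 1.3476
VF = 6.105 * 1.3476 = 8.2270 m^(5/2)

8.2270 m^(5/2)


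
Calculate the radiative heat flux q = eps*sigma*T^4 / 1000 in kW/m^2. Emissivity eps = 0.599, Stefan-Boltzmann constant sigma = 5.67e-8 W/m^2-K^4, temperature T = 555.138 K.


T^4 = 9.4974e+10
q = 0.599 * 5.67e-8 * 9.4974e+10 / 1000 = 3.2256 kW/m^2

3.2256 kW/m^2
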